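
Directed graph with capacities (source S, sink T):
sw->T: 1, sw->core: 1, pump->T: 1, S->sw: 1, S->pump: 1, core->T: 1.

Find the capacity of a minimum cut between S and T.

2

Max flow = 2 (via 2 augmenting paths).
In the residual at optimum, the set reachable from S is {S}.
Cut edges: S->sw (cap 1), S->pump (cap 1). Sum = 2.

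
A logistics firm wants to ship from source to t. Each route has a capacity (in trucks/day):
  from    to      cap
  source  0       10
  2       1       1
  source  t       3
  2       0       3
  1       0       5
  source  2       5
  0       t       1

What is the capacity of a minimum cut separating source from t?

4

Max flow = 4 (via 2 augmenting paths).
In the residual at optimum, the set reachable from source is {0, 1, 2, source}.
Cut edges: source→t (cap 3), 0→t (cap 1). Sum = 4.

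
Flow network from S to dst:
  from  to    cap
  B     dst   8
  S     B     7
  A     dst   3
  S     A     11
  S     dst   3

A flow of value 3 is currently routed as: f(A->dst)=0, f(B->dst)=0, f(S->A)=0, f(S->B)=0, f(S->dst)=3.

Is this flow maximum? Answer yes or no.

Residual path S->B->dst has bottleneck 7 > 0.
Pushing 7 along it raises the flow to 10, so the given flow is not maximum.

No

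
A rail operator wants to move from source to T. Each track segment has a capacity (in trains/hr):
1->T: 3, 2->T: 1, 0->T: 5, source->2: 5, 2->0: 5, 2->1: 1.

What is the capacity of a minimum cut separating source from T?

Max flow = 5 (via 3 augmenting paths).
In the residual at optimum, the set reachable from source is {source}.
Cut edges: source->2 (cap 5). Sum = 5.

5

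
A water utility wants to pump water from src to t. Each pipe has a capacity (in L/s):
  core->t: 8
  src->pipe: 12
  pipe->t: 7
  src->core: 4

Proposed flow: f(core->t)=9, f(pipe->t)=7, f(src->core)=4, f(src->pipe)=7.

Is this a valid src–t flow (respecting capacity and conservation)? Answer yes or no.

Capacity violated on core->t: flow 9 > capacity 8.

No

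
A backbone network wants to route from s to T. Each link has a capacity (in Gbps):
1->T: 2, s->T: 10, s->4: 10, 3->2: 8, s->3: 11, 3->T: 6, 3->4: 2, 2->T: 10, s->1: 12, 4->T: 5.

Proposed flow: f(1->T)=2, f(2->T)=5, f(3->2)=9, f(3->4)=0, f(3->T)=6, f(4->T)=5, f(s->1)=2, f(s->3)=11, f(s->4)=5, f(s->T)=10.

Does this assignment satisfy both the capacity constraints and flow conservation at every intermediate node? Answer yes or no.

Capacity violated on 3->2: flow 9 > capacity 8.

No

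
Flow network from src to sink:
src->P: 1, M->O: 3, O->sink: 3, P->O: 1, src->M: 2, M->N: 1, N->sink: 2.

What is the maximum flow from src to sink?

3

Augment src->M->N->sink: bottleneck 1. Total 1.
Augment src->M->O->sink: bottleneck 1. Total 2.
Augment src->P->O->sink: bottleneck 1. Total 3.
No augmenting path remains in the residual graph.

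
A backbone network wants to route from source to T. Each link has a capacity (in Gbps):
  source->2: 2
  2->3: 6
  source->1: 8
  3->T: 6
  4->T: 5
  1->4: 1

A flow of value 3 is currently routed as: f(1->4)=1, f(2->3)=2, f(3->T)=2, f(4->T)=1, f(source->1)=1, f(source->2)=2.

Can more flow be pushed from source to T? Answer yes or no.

No

Residual reachable from source: {1, source}; T is not reachable.
Saturated cut: 1->4, source->2 with total capacity 3 = current flow value. Flow is maximum.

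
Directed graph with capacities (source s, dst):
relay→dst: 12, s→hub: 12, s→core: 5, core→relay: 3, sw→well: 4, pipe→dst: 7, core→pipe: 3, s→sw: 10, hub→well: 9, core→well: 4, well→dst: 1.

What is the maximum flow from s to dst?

6

Augment s→hub→well→dst: bottleneck 1. Total 1.
Augment s→core→relay→dst: bottleneck 3. Total 4.
Augment s→core→pipe→dst: bottleneck 2. Total 6.
No augmenting path remains in the residual graph.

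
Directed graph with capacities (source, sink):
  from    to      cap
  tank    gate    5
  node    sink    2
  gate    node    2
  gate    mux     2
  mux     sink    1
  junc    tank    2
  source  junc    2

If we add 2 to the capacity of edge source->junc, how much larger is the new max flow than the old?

0

Original max flow = 2.
Even with extra capacity on source->junc, another cut of capacity 2 remains binding.
New max flow = 2. Increase = 0.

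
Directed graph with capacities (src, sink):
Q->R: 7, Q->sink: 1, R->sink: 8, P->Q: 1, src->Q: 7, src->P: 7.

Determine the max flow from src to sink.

8

Augment src->Q->sink: bottleneck 1. Total 1.
Augment src->Q->R->sink: bottleneck 6. Total 7.
Augment src->P->Q->R->sink: bottleneck 1. Total 8.
No augmenting path remains in the residual graph.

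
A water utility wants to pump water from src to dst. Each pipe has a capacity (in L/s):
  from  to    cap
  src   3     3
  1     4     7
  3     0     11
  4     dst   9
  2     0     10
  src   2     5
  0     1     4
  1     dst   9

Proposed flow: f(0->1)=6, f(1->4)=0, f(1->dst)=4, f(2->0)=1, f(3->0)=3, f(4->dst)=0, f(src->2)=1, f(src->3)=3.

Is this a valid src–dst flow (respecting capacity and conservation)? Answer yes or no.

Capacity violated on 0->1: flow 6 > capacity 4.

No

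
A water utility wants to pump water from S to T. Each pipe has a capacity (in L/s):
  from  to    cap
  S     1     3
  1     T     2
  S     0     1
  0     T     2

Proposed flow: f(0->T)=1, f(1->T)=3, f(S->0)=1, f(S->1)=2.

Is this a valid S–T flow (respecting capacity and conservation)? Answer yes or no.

Capacity violated on 1->T: flow 3 > capacity 2.

No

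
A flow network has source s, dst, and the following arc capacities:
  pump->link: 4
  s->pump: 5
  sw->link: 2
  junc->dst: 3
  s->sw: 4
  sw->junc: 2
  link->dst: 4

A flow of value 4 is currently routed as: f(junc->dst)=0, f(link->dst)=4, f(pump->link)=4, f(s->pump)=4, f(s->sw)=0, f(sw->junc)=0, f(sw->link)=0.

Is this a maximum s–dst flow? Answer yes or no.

Residual path s->sw->junc->dst has bottleneck 2 > 0.
Pushing 2 along it raises the flow to 6, so the given flow is not maximum.

No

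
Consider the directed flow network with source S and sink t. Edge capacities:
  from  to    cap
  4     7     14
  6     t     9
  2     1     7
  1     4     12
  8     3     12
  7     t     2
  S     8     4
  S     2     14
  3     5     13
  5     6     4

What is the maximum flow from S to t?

Augment S->2->1->4->7->t: bottleneck 2. Total 2.
Augment S->8->3->5->6->t: bottleneck 4. Total 6.
No augmenting path remains in the residual graph.

6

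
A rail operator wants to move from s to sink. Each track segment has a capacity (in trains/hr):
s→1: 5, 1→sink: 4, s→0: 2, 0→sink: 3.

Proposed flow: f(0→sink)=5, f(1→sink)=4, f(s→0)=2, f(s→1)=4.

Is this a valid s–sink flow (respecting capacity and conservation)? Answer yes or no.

Capacity violated on 0→sink: flow 5 > capacity 3.

No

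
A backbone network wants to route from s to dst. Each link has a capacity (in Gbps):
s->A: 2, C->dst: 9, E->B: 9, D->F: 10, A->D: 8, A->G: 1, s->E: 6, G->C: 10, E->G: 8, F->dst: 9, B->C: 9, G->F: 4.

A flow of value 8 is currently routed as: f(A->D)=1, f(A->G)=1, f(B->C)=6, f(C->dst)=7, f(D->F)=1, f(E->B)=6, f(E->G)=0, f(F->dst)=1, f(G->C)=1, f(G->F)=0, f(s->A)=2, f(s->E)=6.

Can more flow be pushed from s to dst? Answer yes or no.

No

Residual reachable from s: {s}; dst is not reachable.
Saturated cut: s->E, s->A with total capacity 8 = current flow value. Flow is maximum.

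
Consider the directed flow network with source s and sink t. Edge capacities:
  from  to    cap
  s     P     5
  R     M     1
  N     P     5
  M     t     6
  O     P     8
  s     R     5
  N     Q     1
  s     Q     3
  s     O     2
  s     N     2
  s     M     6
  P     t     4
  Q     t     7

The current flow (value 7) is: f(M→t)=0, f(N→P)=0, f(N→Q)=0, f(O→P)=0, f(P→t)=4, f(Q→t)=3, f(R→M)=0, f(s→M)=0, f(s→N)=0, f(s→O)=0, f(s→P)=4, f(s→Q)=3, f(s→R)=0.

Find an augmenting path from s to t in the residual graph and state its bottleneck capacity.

s→M→t, bottleneck 6

Residual along s→M→t: s→M: 6, M→t: 6.
Bottleneck = min = 6.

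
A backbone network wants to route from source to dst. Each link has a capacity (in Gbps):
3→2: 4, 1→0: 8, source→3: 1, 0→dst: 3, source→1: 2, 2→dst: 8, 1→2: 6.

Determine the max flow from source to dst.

3

Augment source→1→0→dst: bottleneck 2. Total 2.
Augment source→3→2→dst: bottleneck 1. Total 3.
No augmenting path remains in the residual graph.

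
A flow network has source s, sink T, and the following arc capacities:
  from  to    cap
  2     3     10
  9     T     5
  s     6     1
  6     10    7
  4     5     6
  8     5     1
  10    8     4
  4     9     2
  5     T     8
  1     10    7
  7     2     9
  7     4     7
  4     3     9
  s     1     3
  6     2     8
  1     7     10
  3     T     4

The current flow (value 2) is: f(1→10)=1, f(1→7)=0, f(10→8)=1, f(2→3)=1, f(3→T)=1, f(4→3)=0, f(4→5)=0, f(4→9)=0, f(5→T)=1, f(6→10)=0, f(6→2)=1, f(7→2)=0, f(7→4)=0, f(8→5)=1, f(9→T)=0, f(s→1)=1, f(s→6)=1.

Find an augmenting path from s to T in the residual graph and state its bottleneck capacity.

s→1→7→4→5→T, bottleneck 2

Residual along s→1→7→4→5→T: s→1: 2, 1→7: 10, 7→4: 7, 4→5: 6, 5→T: 7.
Bottleneck = min = 2.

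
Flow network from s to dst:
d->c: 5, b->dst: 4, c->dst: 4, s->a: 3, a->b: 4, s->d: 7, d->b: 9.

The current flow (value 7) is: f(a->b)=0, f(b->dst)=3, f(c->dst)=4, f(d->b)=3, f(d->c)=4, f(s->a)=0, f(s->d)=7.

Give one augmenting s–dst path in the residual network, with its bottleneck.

Residual along s->a->b->dst: s->a: 3, a->b: 4, b->dst: 1.
Bottleneck = min = 1.

s->a->b->dst, bottleneck 1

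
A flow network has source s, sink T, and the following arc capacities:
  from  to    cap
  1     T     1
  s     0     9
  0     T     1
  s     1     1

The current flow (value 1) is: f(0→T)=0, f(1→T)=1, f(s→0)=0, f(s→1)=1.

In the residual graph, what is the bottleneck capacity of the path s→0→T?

1

Residual capacities along the path: s→0: 9, 0→T: 1.
Minimum is 1.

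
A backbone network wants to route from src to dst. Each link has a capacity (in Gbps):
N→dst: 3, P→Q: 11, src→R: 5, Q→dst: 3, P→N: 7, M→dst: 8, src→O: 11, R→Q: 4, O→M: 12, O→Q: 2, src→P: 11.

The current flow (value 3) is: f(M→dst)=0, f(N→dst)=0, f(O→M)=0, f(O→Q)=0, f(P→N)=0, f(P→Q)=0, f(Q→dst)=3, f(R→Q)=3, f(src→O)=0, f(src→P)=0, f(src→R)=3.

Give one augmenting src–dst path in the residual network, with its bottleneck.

src→O→M→dst, bottleneck 8

Residual along src→O→M→dst: src→O: 11, O→M: 12, M→dst: 8.
Bottleneck = min = 8.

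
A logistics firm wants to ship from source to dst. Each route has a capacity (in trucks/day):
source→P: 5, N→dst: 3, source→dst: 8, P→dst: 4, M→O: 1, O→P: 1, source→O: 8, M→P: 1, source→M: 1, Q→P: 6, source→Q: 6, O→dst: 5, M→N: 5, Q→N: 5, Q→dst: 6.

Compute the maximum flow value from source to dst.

24

Augment source→dst: bottleneck 8. Total 8.
Augment source→O→dst: bottleneck 5. Total 13.
Augment source→Q→dst: bottleneck 6. Total 19.
Augment source→P→dst: bottleneck 4. Total 23.
Augment source→M→N→dst: bottleneck 1. Total 24.
No augmenting path remains in the residual graph.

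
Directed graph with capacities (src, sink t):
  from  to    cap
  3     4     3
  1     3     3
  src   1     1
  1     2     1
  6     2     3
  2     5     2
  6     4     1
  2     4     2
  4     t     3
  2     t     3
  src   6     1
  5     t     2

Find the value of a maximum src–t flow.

2

Augment src→6→2→t: bottleneck 1. Total 1.
Augment src→1→2→t: bottleneck 1. Total 2.
No augmenting path remains in the residual graph.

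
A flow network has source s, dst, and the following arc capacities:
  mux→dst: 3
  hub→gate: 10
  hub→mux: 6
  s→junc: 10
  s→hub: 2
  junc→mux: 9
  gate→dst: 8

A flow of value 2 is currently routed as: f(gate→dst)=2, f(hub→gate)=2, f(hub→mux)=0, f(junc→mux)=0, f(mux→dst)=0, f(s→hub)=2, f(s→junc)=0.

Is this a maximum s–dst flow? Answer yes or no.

No

Residual path s→junc→mux→dst has bottleneck 3 > 0.
Pushing 3 along it raises the flow to 5, so the given flow is not maximum.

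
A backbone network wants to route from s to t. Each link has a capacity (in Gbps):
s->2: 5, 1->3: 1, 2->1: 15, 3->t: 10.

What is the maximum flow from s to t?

1

Augment s->2->1->3->t: bottleneck 1. Total 1.
No augmenting path remains in the residual graph.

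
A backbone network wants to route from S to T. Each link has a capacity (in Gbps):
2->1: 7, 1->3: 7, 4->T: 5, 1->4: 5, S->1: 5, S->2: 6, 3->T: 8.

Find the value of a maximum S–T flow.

Augment S->1->4->T: bottleneck 5. Total 5.
Augment S->2->1->3->T: bottleneck 6. Total 11.
No augmenting path remains in the residual graph.

11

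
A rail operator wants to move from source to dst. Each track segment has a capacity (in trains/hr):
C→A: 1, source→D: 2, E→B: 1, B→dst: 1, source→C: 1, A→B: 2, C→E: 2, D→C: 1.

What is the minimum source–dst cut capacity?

Max flow = 1 (via 1 augmenting path).
In the residual at optimum, the set reachable from source is {A, B, C, D, E, source}.
Cut edges: B→dst (cap 1). Sum = 1.

1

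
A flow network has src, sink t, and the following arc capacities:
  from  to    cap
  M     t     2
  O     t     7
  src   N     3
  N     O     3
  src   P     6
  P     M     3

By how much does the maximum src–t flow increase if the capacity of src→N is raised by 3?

Original max flow = 5.
Even with extra capacity on src→N, another cut of capacity 5 remains binding.
New max flow = 5. Increase = 0.

0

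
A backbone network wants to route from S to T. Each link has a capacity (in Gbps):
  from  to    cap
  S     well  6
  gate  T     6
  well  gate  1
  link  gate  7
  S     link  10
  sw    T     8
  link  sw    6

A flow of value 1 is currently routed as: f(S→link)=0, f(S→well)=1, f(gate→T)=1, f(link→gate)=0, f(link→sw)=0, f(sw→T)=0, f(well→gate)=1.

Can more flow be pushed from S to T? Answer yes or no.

Residual path S→link→gate→T has bottleneck 5 > 0.
Pushing 5 along it raises the flow to 6, so the given flow is not maximum.

Yes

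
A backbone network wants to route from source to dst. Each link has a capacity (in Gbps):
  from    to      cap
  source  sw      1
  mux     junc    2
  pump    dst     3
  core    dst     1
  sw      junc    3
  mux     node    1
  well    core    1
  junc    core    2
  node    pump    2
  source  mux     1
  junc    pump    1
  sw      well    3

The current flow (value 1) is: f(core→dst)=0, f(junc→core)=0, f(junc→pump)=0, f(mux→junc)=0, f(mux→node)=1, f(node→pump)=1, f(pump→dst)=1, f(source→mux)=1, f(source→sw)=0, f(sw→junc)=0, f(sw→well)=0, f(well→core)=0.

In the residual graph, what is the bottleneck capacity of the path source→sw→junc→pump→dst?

1

Residual capacities along the path: source→sw: 1, sw→junc: 3, junc→pump: 1, pump→dst: 2.
Minimum is 1.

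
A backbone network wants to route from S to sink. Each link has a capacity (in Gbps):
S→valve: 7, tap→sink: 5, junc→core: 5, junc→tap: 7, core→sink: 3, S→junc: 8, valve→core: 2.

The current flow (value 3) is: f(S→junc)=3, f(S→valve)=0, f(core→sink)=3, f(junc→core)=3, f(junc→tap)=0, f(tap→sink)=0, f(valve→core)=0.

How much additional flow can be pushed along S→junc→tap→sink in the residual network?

Residual capacities along the path: S→junc: 5, junc→tap: 7, tap→sink: 5.
Minimum is 5.

5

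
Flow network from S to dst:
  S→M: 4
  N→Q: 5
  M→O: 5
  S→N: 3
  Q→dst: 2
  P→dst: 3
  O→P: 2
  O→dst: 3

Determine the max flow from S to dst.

6

Augment S→M→O→dst: bottleneck 3. Total 3.
Augment S→N→Q→dst: bottleneck 2. Total 5.
Augment S→M→O→P→dst: bottleneck 1. Total 6.
No augmenting path remains in the residual graph.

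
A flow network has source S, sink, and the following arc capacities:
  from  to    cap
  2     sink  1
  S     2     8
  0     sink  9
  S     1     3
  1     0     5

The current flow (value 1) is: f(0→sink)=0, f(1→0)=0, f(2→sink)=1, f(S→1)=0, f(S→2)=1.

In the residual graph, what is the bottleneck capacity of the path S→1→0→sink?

Residual capacities along the path: S→1: 3, 1→0: 5, 0→sink: 9.
Minimum is 3.

3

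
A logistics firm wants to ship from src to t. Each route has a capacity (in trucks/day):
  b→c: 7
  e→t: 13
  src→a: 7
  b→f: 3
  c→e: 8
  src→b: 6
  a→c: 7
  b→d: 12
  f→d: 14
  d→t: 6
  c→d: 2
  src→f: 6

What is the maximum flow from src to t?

Augment src→b→d→t: bottleneck 6. Total 6.
Augment src→a→c→e→t: bottleneck 7. Total 13.
Augment src→f→d→b→c→e→t: bottleneck 1. Total 14.
No augmenting path remains in the residual graph.

14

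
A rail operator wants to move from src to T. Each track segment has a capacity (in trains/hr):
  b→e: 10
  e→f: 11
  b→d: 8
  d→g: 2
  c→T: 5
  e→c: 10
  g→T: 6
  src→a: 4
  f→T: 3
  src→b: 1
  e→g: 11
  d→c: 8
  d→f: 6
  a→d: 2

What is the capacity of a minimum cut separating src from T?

Max flow = 3 (via 3 augmenting paths).
In the residual at optimum, the set reachable from src is {a, src}.
Cut edges: src→b (cap 1), a→d (cap 2). Sum = 3.

3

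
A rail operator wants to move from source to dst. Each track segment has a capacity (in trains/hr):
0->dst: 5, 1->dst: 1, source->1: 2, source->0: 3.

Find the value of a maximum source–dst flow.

4

Augment source->0->dst: bottleneck 3. Total 3.
Augment source->1->dst: bottleneck 1. Total 4.
No augmenting path remains in the residual graph.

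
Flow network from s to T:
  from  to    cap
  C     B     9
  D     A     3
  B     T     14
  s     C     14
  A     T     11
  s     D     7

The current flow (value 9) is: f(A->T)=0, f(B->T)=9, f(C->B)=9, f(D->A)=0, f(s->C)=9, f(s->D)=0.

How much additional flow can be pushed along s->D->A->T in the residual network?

3

Residual capacities along the path: s->D: 7, D->A: 3, A->T: 11.
Minimum is 3.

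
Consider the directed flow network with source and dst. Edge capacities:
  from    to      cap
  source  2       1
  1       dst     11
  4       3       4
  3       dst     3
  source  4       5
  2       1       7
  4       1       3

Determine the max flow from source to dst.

Augment source→4→3→dst: bottleneck 3. Total 3.
Augment source→4→1→dst: bottleneck 2. Total 5.
Augment source→2→1→dst: bottleneck 1. Total 6.
No augmenting path remains in the residual graph.

6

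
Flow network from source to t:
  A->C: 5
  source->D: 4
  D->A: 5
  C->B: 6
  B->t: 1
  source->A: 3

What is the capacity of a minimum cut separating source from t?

Max flow = 1 (via 1 augmenting path).
In the residual at optimum, the set reachable from source is {A, B, C, D, source}.
Cut edges: B->t (cap 1). Sum = 1.

1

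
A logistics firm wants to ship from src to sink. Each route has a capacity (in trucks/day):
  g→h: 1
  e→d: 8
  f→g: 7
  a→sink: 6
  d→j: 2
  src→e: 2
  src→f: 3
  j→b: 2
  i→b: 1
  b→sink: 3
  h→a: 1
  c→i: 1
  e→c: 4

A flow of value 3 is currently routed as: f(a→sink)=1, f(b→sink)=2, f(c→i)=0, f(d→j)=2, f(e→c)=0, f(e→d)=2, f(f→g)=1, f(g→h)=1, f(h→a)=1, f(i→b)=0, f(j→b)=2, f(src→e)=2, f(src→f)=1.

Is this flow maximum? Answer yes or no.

Yes

Residual reachable from src: {f, g, src}; sink is not reachable.
Saturated cut: g→h, src→e with total capacity 3 = current flow value. Flow is maximum.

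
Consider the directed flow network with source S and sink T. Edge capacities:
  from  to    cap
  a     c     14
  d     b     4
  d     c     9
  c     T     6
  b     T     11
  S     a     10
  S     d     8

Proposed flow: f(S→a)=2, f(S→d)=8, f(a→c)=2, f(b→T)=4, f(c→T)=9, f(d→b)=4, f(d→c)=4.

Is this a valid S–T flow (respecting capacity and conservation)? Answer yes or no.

Capacity violated on c→T: flow 9 > capacity 6.

No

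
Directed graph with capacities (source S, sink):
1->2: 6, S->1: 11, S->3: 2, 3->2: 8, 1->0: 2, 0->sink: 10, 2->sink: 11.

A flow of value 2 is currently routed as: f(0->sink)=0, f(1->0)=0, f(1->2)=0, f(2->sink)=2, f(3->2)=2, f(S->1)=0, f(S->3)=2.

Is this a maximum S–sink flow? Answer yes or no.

Residual path S->1->2->sink has bottleneck 6 > 0.
Pushing 6 along it raises the flow to 8, so the given flow is not maximum.

No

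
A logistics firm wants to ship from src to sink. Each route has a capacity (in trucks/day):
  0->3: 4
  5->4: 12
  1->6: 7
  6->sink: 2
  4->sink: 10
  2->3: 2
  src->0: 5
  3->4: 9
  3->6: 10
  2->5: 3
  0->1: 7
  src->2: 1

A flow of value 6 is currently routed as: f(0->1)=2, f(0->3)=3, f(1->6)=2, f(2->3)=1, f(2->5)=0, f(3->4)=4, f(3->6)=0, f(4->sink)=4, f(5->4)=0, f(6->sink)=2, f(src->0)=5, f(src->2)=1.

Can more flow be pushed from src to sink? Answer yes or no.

No

Residual reachable from src: {src}; sink is not reachable.
Saturated cut: src->0, src->2 with total capacity 6 = current flow value. Flow is maximum.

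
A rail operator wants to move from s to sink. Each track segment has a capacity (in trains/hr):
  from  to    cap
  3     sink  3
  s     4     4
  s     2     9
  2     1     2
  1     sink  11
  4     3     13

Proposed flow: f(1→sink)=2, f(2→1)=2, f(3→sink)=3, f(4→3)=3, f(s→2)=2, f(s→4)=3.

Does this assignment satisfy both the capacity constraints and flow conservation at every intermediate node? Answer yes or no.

Yes

Every edge has 0 ≤ f(e) ≤ cap(e).
At each intermediate node, inflow equals outflow.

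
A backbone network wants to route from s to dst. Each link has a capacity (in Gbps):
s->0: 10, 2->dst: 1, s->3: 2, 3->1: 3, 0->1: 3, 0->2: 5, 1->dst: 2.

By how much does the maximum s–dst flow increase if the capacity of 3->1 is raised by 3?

Original max flow = 3.
Edge 3->1 does not cross the min cut (source side {0, 1, 2, 3, s}), so extra capacity there cannot help.
New max flow = 3. Increase = 0.

0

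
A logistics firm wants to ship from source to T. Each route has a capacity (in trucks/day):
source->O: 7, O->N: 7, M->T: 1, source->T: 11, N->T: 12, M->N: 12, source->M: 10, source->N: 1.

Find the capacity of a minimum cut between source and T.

24

Max flow = 24 (via 5 augmenting paths).
In the residual at optimum, the set reachable from source is {M, N, O, source}.
Cut edges: source->T (cap 11), M->T (cap 1), N->T (cap 12). Sum = 24.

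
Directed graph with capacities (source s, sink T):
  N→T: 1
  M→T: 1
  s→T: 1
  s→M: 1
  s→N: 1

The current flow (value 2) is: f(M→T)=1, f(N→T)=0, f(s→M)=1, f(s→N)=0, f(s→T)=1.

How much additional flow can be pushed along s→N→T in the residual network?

1

Residual capacities along the path: s→N: 1, N→T: 1.
Minimum is 1.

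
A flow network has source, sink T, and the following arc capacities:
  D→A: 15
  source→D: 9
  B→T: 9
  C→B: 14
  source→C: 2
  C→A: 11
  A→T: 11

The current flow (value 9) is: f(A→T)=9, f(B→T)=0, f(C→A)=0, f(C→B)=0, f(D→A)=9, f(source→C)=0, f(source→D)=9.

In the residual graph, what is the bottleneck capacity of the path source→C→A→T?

2

Residual capacities along the path: source→C: 2, C→A: 11, A→T: 2.
Minimum is 2.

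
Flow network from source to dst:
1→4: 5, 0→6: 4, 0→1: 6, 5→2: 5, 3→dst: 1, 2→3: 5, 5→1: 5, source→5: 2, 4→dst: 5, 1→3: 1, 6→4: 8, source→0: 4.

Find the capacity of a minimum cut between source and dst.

6

Max flow = 6 (via 3 augmenting paths).
In the residual at optimum, the set reachable from source is {source}.
Cut edges: source→0 (cap 4), source→5 (cap 2). Sum = 6.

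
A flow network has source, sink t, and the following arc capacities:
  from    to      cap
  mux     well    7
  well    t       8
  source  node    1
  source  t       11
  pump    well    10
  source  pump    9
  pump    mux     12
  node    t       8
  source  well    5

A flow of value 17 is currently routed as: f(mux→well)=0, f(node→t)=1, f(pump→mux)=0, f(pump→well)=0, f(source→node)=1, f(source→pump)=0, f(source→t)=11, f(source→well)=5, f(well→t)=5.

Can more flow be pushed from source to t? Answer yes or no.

Residual path source→pump→well→t has bottleneck 3 > 0.
Pushing 3 along it raises the flow to 20, so the given flow is not maximum.

Yes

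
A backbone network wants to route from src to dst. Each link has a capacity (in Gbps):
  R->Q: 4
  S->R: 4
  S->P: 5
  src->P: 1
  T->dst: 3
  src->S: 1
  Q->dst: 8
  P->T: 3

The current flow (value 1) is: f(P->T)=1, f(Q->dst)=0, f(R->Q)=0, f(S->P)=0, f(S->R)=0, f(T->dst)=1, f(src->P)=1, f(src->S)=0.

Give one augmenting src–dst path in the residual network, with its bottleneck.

Residual along src->S->R->Q->dst: src->S: 1, S->R: 4, R->Q: 4, Q->dst: 8.
Bottleneck = min = 1.

src->S->R->Q->dst, bottleneck 1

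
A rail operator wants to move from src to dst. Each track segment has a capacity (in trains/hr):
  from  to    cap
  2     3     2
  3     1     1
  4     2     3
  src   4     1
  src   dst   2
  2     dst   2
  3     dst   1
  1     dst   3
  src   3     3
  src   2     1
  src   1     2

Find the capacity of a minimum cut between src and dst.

Max flow = 8 (via 6 augmenting paths).
In the residual at optimum, the set reachable from src is {3, src}.
Cut edges: src->4 (cap 1), src->2 (cap 1), src->1 (cap 2), src->dst (cap 2), 3->1 (cap 1), 3->dst (cap 1). Sum = 8.

8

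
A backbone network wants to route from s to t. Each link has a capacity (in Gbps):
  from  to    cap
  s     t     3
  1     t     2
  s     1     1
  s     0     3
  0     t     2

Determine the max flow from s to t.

Augment s->t: bottleneck 3. Total 3.
Augment s->1->t: bottleneck 1. Total 4.
Augment s->0->t: bottleneck 2. Total 6.
No augmenting path remains in the residual graph.

6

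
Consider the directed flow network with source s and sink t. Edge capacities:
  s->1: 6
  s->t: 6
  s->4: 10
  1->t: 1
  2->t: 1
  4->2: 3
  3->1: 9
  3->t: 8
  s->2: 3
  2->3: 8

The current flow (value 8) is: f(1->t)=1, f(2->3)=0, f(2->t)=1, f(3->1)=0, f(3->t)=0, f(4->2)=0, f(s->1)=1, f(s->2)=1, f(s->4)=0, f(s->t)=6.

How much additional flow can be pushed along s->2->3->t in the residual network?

2

Residual capacities along the path: s->2: 2, 2->3: 8, 3->t: 8.
Minimum is 2.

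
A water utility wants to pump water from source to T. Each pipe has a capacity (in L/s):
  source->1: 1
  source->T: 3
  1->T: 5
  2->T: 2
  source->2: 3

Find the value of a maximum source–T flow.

6

Augment source->T: bottleneck 3. Total 3.
Augment source->1->T: bottleneck 1. Total 4.
Augment source->2->T: bottleneck 2. Total 6.
No augmenting path remains in the residual graph.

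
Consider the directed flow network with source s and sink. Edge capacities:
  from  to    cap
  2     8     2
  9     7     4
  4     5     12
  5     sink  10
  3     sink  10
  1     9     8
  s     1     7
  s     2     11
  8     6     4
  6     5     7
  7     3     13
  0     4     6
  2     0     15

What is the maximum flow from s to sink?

12

Augment s->2->8->6->5->sink: bottleneck 2. Total 2.
Augment s->2->0->4->5->sink: bottleneck 6. Total 8.
Augment s->1->9->7->3->sink: bottleneck 4. Total 12.
No augmenting path remains in the residual graph.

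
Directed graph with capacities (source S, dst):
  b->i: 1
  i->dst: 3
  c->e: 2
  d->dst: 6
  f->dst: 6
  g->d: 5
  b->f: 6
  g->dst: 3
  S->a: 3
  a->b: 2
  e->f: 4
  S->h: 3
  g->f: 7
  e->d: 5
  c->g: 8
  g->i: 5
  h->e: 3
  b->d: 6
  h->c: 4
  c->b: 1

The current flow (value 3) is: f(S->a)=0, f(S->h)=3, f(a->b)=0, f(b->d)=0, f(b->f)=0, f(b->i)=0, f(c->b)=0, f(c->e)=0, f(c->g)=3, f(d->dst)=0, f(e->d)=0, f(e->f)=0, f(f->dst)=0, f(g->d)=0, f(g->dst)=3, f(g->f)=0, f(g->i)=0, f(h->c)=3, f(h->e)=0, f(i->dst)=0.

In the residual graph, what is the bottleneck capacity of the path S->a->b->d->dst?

2

Residual capacities along the path: S->a: 3, a->b: 2, b->d: 6, d->dst: 6.
Minimum is 2.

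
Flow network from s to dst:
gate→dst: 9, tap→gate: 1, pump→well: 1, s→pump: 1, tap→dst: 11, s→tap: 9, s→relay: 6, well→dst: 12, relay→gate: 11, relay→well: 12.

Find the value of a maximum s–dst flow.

Augment s→tap→dst: bottleneck 9. Total 9.
Augment s→pump→well→dst: bottleneck 1. Total 10.
Augment s→relay→well→dst: bottleneck 6. Total 16.
No augmenting path remains in the residual graph.

16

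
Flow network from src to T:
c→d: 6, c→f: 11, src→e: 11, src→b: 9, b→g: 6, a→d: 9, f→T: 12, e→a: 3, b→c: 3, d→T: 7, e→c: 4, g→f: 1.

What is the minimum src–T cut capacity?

11

Max flow = 11 (via 4 augmenting paths).
In the residual at optimum, the set reachable from src is {b, e, g, src}.
Cut edges: e→a (cap 3), e→c (cap 4), b→c (cap 3), g→f (cap 1). Sum = 11.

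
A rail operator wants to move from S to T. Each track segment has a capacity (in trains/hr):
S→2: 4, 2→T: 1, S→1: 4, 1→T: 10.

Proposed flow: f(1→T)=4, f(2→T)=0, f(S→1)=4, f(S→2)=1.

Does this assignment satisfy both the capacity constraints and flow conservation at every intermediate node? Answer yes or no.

Conservation fails at 2: inflow 1 ≠ outflow 0.

No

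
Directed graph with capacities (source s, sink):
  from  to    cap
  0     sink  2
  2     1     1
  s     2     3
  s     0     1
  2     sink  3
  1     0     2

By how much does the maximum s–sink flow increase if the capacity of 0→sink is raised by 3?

Original max flow = 4.
Edge 0→sink does not cross the min cut (source side {s}), so extra capacity there cannot help.
New max flow = 4. Increase = 0.

0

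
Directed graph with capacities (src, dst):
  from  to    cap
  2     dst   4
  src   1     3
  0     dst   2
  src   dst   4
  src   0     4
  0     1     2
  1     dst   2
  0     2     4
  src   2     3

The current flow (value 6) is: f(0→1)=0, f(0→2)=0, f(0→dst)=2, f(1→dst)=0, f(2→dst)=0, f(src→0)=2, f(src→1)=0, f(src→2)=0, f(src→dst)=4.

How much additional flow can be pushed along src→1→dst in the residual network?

2

Residual capacities along the path: src→1: 3, 1→dst: 2.
Minimum is 2.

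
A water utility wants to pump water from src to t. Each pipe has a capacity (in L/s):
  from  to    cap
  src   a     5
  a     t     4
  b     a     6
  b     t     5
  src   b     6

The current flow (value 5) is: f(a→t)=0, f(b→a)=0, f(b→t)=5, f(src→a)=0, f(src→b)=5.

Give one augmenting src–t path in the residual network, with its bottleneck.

src→a→t, bottleneck 4

Residual along src→a→t: src→a: 5, a→t: 4.
Bottleneck = min = 4.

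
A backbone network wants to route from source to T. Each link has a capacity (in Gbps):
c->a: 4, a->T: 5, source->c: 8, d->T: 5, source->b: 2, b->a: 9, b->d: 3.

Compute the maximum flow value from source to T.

Augment source->c->a->T: bottleneck 4. Total 4.
Augment source->b->a->T: bottleneck 1. Total 5.
Augment source->b->d->T: bottleneck 1. Total 6.
No augmenting path remains in the residual graph.

6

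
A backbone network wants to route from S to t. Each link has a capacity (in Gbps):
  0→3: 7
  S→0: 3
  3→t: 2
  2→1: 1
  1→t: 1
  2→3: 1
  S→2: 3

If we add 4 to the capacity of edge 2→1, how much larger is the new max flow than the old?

Original max flow = 3.
Even with extra capacity on 2→1, another cut of capacity 3 remains binding.
New max flow = 3. Increase = 0.

0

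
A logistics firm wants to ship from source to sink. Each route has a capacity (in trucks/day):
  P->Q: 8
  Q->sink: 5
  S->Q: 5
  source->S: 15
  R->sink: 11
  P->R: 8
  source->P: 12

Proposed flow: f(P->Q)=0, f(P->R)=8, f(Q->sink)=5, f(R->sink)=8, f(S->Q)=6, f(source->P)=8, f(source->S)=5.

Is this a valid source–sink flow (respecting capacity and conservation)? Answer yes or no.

Capacity violated on S->Q: flow 6 > capacity 5.

No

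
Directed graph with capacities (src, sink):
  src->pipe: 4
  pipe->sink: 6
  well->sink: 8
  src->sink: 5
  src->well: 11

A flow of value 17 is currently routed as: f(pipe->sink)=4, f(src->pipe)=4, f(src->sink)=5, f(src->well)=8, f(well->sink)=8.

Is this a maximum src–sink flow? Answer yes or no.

Yes

Residual reachable from src: {src, well}; sink is not reachable.
Saturated cut: src->pipe, src->sink, well->sink with total capacity 17 = current flow value. Flow is maximum.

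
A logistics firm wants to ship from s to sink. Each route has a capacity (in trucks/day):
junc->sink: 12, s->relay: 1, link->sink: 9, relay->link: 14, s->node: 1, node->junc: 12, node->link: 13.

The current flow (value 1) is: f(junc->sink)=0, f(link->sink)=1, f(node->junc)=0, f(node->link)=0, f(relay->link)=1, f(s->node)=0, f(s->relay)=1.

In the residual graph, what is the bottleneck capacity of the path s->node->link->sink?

Residual capacities along the path: s->node: 1, node->link: 13, link->sink: 8.
Minimum is 1.

1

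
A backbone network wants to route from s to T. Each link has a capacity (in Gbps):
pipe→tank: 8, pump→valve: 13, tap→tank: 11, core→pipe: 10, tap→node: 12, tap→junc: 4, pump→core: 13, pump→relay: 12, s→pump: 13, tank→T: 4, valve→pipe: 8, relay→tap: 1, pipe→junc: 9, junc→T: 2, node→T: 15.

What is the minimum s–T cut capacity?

Max flow = 7 (via 3 augmenting paths).
In the residual at optimum, the set reachable from s is {core, junc, pipe, pump, relay, s, tank, valve}.
Cut edges: relay→tap (cap 1), tank→T (cap 4), junc→T (cap 2). Sum = 7.

7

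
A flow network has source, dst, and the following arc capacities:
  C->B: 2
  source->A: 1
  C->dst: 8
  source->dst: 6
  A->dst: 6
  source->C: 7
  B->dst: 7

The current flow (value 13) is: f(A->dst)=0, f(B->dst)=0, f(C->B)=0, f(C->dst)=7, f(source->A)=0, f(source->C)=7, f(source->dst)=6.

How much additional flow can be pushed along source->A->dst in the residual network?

Residual capacities along the path: source->A: 1, A->dst: 6.
Minimum is 1.

1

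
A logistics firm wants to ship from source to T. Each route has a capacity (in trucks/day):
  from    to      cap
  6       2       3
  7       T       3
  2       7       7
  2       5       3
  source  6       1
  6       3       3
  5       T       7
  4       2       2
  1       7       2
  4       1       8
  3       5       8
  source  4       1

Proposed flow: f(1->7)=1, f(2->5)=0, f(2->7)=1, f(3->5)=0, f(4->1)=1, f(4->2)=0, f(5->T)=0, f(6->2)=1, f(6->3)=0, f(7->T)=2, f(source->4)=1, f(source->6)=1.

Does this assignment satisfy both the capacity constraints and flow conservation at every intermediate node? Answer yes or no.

Every edge has 0 ≤ f(e) ≤ cap(e).
At each intermediate node, inflow equals outflow.

Yes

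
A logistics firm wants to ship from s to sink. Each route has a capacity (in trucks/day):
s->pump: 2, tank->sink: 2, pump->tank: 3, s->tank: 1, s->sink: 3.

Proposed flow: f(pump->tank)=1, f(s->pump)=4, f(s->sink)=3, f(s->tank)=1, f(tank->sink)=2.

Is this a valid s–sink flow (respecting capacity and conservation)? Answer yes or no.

No

Capacity violated on s->pump: flow 4 > capacity 2.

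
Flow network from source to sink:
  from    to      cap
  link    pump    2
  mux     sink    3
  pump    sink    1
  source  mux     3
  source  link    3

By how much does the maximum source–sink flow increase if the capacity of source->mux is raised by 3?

Original max flow = 4.
Even with extra capacity on source->mux, another cut of capacity 4 remains binding.
New max flow = 4. Increase = 0.

0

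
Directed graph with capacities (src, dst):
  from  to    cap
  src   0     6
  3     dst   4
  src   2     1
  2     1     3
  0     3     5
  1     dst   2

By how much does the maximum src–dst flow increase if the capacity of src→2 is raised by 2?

1

Original max flow = 5.
After raising cap(src→2), augmenting paths through that edge carry 1 more unit.
New max flow = 6. Increase = 1.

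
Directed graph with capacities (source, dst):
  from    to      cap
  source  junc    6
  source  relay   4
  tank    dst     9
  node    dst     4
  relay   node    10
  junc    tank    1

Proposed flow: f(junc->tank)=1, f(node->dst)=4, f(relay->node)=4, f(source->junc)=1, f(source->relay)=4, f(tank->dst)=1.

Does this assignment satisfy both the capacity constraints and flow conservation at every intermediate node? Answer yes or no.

Every edge has 0 ≤ f(e) ≤ cap(e).
At each intermediate node, inflow equals outflow.

Yes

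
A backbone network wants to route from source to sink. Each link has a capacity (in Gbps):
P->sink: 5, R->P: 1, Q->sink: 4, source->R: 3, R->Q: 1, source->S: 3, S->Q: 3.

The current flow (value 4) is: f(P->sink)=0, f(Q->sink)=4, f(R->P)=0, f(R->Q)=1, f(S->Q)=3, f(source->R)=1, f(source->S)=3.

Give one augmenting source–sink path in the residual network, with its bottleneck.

source->R->P->sink, bottleneck 1

Residual along source->R->P->sink: source->R: 2, R->P: 1, P->sink: 5.
Bottleneck = min = 1.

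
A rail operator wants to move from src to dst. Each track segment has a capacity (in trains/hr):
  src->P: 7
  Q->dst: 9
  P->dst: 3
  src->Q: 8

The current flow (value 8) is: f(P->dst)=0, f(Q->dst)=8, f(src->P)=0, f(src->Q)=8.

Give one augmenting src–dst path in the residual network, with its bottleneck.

Residual along src->P->dst: src->P: 7, P->dst: 3.
Bottleneck = min = 3.

src->P->dst, bottleneck 3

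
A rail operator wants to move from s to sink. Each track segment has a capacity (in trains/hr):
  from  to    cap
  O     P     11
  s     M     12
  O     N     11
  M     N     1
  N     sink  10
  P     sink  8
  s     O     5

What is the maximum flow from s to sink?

6

Augment s->O->P->sink: bottleneck 5. Total 5.
Augment s->M->N->sink: bottleneck 1. Total 6.
No augmenting path remains in the residual graph.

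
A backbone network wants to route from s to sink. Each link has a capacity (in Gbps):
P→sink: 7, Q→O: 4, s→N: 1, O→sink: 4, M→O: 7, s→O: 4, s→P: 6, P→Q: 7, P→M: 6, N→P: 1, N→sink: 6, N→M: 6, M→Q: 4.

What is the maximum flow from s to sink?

Augment s→N→sink: bottleneck 1. Total 1.
Augment s→P→sink: bottleneck 6. Total 7.
Augment s→O→sink: bottleneck 4. Total 11.
No augmenting path remains in the residual graph.

11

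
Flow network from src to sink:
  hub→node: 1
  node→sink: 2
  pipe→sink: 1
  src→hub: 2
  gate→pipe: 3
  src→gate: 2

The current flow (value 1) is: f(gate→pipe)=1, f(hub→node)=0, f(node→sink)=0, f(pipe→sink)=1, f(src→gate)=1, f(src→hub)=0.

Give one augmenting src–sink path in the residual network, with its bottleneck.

src→hub→node→sink, bottleneck 1

Residual along src→hub→node→sink: src→hub: 2, hub→node: 1, node→sink: 2.
Bottleneck = min = 1.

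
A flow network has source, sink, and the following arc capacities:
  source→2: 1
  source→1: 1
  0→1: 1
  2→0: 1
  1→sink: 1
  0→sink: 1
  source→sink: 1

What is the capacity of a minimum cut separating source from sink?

3

Max flow = 3 (via 3 augmenting paths).
In the residual at optimum, the set reachable from source is {source}.
Cut edges: source→2 (cap 1), source→1 (cap 1), source→sink (cap 1). Sum = 3.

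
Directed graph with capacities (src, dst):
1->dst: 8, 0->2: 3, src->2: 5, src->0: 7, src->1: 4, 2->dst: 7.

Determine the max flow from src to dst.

Augment src->2->dst: bottleneck 5. Total 5.
Augment src->1->dst: bottleneck 4. Total 9.
Augment src->0->2->dst: bottleneck 2. Total 11.
No augmenting path remains in the residual graph.

11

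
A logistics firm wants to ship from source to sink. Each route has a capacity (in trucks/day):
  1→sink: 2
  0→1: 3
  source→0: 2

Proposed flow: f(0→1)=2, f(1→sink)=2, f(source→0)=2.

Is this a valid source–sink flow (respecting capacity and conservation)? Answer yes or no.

Yes

Every edge has 0 ≤ f(e) ≤ cap(e).
At each intermediate node, inflow equals outflow.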